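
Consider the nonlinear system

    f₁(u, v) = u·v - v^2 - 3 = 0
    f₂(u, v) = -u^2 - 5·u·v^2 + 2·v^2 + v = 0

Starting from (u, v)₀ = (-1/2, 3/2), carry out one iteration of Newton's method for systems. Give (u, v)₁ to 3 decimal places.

(-3.841, -1.646)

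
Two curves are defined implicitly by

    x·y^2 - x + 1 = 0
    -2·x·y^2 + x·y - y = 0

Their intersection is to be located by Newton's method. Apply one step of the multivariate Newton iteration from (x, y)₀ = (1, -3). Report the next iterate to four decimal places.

(1.0000, -1.5000)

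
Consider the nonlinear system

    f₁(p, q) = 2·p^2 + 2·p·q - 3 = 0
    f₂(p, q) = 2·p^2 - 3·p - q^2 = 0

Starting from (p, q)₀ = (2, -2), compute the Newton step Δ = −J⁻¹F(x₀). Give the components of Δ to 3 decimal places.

(-1.000, 1.750)

At (2, -2): F = (-3.000, -2.000).
Jacobian J = [[4·p + 2·q, 2·p], [4·p - 3, -2·q]].
At the point, J = [[4.000, 4.000], [5.000, 4.000]] (det J = -4.000).
Solving J·Δ = −F gives Δ = (-1.000, 1.750).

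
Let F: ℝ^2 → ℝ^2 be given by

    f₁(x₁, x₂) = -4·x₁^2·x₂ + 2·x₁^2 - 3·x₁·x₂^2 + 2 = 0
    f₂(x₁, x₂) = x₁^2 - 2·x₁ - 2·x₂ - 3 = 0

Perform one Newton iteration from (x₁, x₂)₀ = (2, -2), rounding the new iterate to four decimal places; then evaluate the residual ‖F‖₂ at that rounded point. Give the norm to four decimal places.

3.5972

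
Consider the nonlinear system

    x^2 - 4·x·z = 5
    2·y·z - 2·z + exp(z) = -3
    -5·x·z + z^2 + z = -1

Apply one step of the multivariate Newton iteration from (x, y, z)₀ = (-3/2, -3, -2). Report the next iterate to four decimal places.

(-1.3500, -2.8039, 0.3333)

At (-3/2, -3, -2): F = (-14.7500, 19.135335, -12.0000).
Jacobian J = [[2·x - 4·z, 0, -4·x], [0, 2·z, 2·y + exp(z) - 2], [-5·z, 0, -5·x + 2·z + 1]].
At the point, J = [[5.0000, 0.0000, 6.0000], [0.0000, -4.0000, -7.864665], [10.0000, 0.0000, 4.5000]] (det J = 150.0000).
Solving J·Δ = −F gives Δ = (0.1500, 0.1961, 2.3333).
Then the next iterate is (x, y, z)₁ = (-1.3500, -2.8039, 0.3333).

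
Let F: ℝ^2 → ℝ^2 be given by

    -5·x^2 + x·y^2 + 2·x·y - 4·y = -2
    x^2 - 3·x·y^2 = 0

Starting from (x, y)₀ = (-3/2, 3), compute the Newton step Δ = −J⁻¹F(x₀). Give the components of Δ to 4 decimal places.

(1.5068, 0.0909)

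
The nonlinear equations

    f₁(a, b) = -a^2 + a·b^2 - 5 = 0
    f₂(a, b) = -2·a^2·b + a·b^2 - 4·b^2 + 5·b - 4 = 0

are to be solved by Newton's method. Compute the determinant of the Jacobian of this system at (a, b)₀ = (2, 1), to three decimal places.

49.000

J = [[-2·a + b^2, 2·a·b], [-4·a·b + b^2, -2·a^2 + 2·a·b - 8·b + 5]].
At the point, J = [[-3.000, 4.000], [-7.000, -7.000]].
det J = 49.000.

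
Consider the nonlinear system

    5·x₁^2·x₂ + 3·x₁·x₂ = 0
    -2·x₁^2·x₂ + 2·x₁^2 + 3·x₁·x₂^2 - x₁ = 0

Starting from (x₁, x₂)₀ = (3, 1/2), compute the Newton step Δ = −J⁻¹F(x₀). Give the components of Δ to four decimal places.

(-1.5000, -0.0417)

At (3, 1/2): F = (27.0000, 8.2500).
Jacobian J = [[10·x₁·x₂ + 3·x₂, 5·x₁^2 + 3·x₁], [-4·x₁·x₂ + 4·x₁ + 3·x₂^2 - 1, -2·x₁^2 + 6·x₁·x₂]].
At the point, J = [[16.5000, 54.0000], [5.7500, -9.0000]] (det J = -459.0000).
Solving J·Δ = −F gives Δ = (-1.5000, -0.0417).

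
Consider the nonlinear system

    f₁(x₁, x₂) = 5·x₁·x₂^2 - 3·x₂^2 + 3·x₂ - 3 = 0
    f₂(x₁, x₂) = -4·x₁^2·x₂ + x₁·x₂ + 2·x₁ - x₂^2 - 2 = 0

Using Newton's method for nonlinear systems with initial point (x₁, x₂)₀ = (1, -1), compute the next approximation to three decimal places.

(-0.500, -12.500)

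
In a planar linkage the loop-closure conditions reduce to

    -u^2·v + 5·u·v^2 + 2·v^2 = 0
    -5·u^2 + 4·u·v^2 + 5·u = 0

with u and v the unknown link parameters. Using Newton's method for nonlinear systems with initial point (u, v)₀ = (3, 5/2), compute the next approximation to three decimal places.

(1.354, 1.750)

At (3, 5/2): F = (83.750, 45.000).
Jacobian J = [[-2·u·v + 5·v^2, -u^2 + 10·u·v + 4·v], [-10·u + 4·v^2 + 5, 8·u·v]].
At the point, J = [[16.250, 76.000], [0.000, 60.000]] (det J = 975.000).
Solving J·Δ = −F gives Δ = (-1.646, -0.750).
Then the next iterate is (u, v)₁ = (1.354, 1.750).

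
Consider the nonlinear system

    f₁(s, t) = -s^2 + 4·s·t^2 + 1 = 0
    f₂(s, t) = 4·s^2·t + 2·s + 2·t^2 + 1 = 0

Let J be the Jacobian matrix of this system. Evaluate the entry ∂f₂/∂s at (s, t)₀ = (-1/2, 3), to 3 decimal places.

-10.000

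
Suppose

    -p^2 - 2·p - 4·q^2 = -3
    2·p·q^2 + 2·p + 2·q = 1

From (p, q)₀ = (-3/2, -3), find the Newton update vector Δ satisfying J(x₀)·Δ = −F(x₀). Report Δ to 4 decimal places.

(0.5283, 1.3217)

At (-3/2, -3): F = (-32.2500, -37.0000).
Jacobian J = [[-2·p - 2, -8·q], [2·q^2 + 2, 4·p·q + 2]].
At the point, J = [[1.0000, 24.0000], [20.0000, 20.0000]] (det J = -460.0000).
Solving J·Δ = −F gives Δ = (0.5283, 1.3217).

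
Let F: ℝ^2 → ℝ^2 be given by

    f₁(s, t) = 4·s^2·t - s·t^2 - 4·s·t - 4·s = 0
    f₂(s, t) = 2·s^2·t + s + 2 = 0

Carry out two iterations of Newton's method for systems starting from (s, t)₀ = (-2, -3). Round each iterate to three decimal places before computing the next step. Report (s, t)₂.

(-0.461, -4.237)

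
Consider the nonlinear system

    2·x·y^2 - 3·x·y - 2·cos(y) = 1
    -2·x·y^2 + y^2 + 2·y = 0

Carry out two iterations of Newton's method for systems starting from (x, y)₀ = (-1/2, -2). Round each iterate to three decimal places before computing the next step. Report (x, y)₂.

(0.008, -2.031)

At (-1/2, -2): F = (-7.16771, 4.000).
Jacobian J = [[2·y^2 - 3·y, 4·x·y - 3·x + 2·sin(y)], [-2·y^2, -4·x·y + 2·y + 2]].
At the point, J = [[14.000, 3.68141], [-8.000, -6.000]] (det J = -54.54876).
Solving J·Δ = −F gives Δ = (0.518, -0.025).
Then the next iterate is (x, y)₁ = (0.018, -2.025).
Round to (0.018, -2.025) and repeat: F = (0.13447, -0.09700), J = [[14.27625, -1.99702], [-8.20125, -1.90420]].
Δ = (-0.010, -0.006), so (x, y)₂ = (0.008, -2.031).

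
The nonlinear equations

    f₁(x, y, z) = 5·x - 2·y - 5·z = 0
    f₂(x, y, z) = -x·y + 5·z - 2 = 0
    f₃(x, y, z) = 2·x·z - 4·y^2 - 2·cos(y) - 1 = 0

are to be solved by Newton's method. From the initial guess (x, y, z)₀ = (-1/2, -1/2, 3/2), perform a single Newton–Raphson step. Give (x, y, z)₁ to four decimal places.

At (-1/2, -1/2, 3/2): F = (-9.0000, 5.2500, -5.255165).
Jacobian J = [[5, -2, -5], [-y, -x, 5], [2·z, -8·y + 2·sin(y), 2·x]].
At the point, J = [[5.0000, -2.0000, -5.0000], [0.5000, 0.5000, 5.0000], [3.0000, 3.041149, -1.0000]] (det J = -109.631595).
Solving J·Δ = −F gives Δ = (0.8249, 0.5246, -1.1850).
Then the next iterate is (x, y, z)₁ = (0.3249, 0.0246, 0.3150).

(0.3249, 0.0246, 0.3150)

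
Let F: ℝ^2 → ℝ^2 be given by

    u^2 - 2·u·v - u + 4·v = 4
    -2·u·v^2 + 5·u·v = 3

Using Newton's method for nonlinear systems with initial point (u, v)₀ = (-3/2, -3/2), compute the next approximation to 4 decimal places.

At (-3/2, -3/2): F = (-10.7500, 15.0000).
Jacobian J = [[2·u - 2·v - 1, -2·u + 4], [-2·v^2 + 5·v, -4·u·v + 5·u]].
At the point, J = [[-1.0000, 7.0000], [-12.0000, -16.5000]] (det J = 100.5000).
Solving J·Δ = −F gives Δ = (-0.7201, 1.4328).
Then the next iterate is (u, v)₁ = (-2.2201, -0.0672).

(-2.2201, -0.0672)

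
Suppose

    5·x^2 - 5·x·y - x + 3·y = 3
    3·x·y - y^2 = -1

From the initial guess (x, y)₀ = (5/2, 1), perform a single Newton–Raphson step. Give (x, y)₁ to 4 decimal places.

(1.2923, 0.2951)

At (5/2, 1): F = (16.2500, 7.5000).
Jacobian J = [[10·x - 5·y - 1, -5·x + 3], [3·y, 3·x - 2·y]].
At the point, J = [[19.0000, -9.5000], [3.0000, 5.5000]] (det J = 133.0000).
Solving J·Δ = −F gives Δ = (-1.2077, -0.7049).
Then the next iterate is (x, y)₁ = (1.2923, 0.2951).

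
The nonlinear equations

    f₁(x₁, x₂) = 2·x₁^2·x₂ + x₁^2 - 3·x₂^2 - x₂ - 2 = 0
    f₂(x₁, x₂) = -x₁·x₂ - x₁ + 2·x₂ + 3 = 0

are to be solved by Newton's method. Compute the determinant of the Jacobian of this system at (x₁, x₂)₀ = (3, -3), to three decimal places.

-40.000

J = [[4·x₁·x₂ + 2·x₁, 2·x₁^2 - 6·x₂ - 1], [-x₂ - 1, -x₁ + 2]].
At the point, J = [[-30.000, 35.000], [2.000, -1.000]].
det J = -40.000.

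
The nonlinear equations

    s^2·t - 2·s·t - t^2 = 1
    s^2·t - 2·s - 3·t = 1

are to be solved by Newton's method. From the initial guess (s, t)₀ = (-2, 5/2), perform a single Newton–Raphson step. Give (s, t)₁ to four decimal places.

(-1.8214, -0.8571)

At (-2, 5/2): F = (12.7500, 5.5000).
Jacobian J = [[2·s·t - 2·t, s^2 - 2·s - 2·t], [2·s·t - 2, s^2 - 3]].
At the point, J = [[-15.0000, 3.0000], [-12.0000, 1.0000]] (det J = 21.0000).
Solving J·Δ = −F gives Δ = (0.1786, -3.3571).
Then the next iterate is (s, t)₁ = (-1.8214, -0.8571).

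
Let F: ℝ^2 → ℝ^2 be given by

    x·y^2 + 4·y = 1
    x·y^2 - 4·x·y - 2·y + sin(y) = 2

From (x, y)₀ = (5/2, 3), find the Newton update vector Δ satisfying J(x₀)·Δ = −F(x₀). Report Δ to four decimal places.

(-4.7830, 0.5025)

At (5/2, 3): F = (33.5000, -15.358880).
Jacobian J = [[y^2, 2·x·y + 4], [y^2 - 4·y, 2·x·y - 4·x + cos(y) - 2]].
At the point, J = [[9.0000, 19.0000], [-3.0000, 2.010008]] (det J = 75.090068).
Solving J·Δ = −F gives Δ = (-4.7830, 0.5025).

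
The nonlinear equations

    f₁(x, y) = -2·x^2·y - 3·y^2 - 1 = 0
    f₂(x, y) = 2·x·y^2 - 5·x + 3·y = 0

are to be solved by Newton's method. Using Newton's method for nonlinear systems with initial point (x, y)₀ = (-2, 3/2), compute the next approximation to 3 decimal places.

(0.328, 1.982)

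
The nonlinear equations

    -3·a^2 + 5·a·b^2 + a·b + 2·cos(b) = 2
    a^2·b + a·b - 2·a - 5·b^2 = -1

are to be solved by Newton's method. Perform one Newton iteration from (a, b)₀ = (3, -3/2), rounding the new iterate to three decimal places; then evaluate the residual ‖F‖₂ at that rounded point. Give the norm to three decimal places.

9.948

At (3, -3/2): F = (0.39147, -34.250).
Jacobian J = [[-6·a + 5·b^2 + b, 10·a·b + a - 2·sin(b)], [2·a·b + b - 2, a^2 + a - 10·b]].
At the point, J = [[-8.250, -40.00501], [-12.500, 27.000]] (det J = -722.81263).
Solving J·Δ = −F gives Δ = (-1.881, 0.398).
Then the next iterate is (a, b)₁ = (1.119, -1.102).
Re-evaluating at (1.119, -1.102): F = (0.70859, -9.92304), so ‖F‖₂ = 9.948.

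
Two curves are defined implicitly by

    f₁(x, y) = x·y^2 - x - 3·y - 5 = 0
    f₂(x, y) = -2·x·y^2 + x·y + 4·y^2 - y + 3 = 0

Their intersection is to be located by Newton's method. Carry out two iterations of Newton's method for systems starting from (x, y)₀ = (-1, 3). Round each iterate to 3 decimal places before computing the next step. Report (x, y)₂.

At (-1, 3): F = (-22.000, 51.000).
Jacobian J = [[y^2 - 1, 2·x·y - 3], [-2·y^2 + y, -4·x·y + x + 8·y - 1]].
At the point, J = [[8.000, -9.000], [-15.000, 34.000]] (det J = 137.000).
Solving J·Δ = −F gives Δ = (2.109, -0.569).
Then the next iterate is (x, y)₁ = (1.109, 2.431).
Round to (1.109, 2.431) and repeat: F = (-6.84808, 13.79617), J = [[4.90976, 2.39196], [-9.38852, 8.77308]].
Δ = (1.420, -0.053), so (x, y)₂ = (2.529, 2.378).

(2.529, 2.378)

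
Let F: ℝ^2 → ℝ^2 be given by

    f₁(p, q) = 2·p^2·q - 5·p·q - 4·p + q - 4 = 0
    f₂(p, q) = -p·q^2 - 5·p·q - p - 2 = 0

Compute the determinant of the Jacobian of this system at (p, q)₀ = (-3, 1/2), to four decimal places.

-97.5000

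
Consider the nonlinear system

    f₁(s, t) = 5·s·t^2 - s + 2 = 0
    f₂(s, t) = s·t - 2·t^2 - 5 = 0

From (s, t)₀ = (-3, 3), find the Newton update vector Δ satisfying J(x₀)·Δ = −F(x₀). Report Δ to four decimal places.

At (-3, 3): F = (-130.0000, -32.0000).
Jacobian J = [[5·t^2 - 1, 10·s·t], [t, s - 4·t]].
At the point, J = [[44.0000, -90.0000], [3.0000, -15.0000]] (det J = -390.0000).
Solving J·Δ = −F gives Δ = (-2.3846, -2.6103).

(-2.3846, -2.6103)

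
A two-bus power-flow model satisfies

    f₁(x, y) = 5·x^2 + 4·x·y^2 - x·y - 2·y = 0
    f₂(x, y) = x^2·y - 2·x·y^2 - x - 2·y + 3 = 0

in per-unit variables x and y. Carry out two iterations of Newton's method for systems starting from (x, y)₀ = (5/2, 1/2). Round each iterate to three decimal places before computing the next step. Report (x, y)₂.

At (5/2, 1/2): F = (31.500, 1.375).
Jacobian J = [[10·x + 4·y^2 - y, 8·x·y - x - 2], [2·x·y - 2·y^2 - 1, x^2 - 4·x·y - 2]].
At the point, J = [[25.500, 5.500], [1.000, -0.750]] (det J = -24.625).
Solving J·Δ = −F gives Δ = (-1.266, 0.145).
Then the next iterate is (x, y)₁ = (1.234, 0.645).
Round to (1.234, 0.645) and repeat: F = (7.58135, 0.43143), J = [[13.35910, 3.13344], [-0.24019, -3.66096]].
Δ = (-0.604, 0.158), so (x, y)₂ = (0.630, 0.803).

(0.630, 0.803)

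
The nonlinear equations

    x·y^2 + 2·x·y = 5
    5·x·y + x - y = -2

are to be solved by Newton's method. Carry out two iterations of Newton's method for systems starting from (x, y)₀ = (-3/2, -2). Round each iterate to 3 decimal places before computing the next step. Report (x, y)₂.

(-13.673, 1.385)

At (-3/2, -2): F = (-5.000, 17.500).
Jacobian J = [[y^2 + 2·y, 2·x·y + 2·x], [5·y + 1, 5·x - 1]].
At the point, J = [[0.000, 3.000], [-9.000, -8.500]] (det J = 27.000).
Solving J·Δ = −F gives Δ = (0.370, 1.667).
Then the next iterate is (x, y)₁ = (-1.130, -0.333).
Round to (-1.130, -0.333) and repeat: F = (-4.37272, 3.08445), J = [[-0.55511, -1.50742], [-0.665, -6.650]].
Δ = (-12.543, 1.718), so (x, y)₂ = (-13.673, 1.385).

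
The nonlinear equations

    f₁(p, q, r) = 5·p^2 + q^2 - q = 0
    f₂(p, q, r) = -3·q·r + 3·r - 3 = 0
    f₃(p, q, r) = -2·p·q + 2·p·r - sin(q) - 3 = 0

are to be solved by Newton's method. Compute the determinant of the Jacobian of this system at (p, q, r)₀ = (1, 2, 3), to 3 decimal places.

-245.516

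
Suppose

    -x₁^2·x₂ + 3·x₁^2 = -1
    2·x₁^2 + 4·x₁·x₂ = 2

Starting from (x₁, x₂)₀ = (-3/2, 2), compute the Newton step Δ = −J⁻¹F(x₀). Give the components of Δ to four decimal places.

At (-3/2, 2): F = (3.2500, -9.5000).
Jacobian J = [[-2·x₁·x₂ + 6·x₁, -x₁^2], [4·x₁ + 4·x₂, 4·x₁]].
At the point, J = [[-3.0000, -2.2500], [2.0000, -6.0000]] (det J = 22.5000).
Solving J·Δ = −F gives Δ = (1.8167, -0.9778).

(1.8167, -0.9778)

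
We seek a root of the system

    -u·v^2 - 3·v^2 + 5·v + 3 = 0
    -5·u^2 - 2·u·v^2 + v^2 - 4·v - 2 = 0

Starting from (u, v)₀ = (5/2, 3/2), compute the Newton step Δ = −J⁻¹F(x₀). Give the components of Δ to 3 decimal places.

(-1.731, 0.176)

At (5/2, 3/2): F = (-1.875, -48.250).
Jacobian J = [[-v^2, -2·u·v - 6·v + 5], [-10·u - 2·v^2, -4·u·v + 2·v - 4]].
At the point, J = [[-2.250, -11.500], [-29.500, -16.000]] (det J = -303.250).
Solving J·Δ = −F gives Δ = (-1.731, 0.176).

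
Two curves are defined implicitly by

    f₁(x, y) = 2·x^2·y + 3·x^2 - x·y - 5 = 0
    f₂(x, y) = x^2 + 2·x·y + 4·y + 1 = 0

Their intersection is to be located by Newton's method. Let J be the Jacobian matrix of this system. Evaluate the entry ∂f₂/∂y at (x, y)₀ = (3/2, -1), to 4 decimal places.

7.0000

∂f₂/∂y = 2·x + 4.
At (3/2, -1) this is 7.0000.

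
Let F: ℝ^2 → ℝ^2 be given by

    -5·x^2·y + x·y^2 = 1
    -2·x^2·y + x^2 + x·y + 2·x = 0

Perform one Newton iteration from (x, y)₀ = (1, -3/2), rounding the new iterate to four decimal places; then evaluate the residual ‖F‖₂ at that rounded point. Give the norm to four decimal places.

At (1, -3/2): F = (8.7500, 4.5000).
Jacobian J = [[-10·x·y + y^2, -5·x^2 + 2·x·y], [-4·x·y + 2·x + y + 2, -2·x^2 + x]].
At the point, J = [[17.2500, -8.0000], [8.5000, -1.0000]] (det J = 50.7500).
Solving J·Δ = −F gives Δ = (-0.5369, -0.0640).
Then the next iterate is (x, y)₁ = (0.4631, -1.5640).
Re-evaluating at (0.4631, -1.5640): F = (1.809877, 1.087209), so ‖F‖₂ = 2.1113.

2.1113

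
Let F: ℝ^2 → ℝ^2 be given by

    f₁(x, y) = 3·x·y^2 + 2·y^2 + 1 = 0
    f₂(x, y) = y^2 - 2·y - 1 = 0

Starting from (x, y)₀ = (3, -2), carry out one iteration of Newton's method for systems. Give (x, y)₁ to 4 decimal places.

At (3, -2): F = (45.0000, 7.0000).
Jacobian J = [[3·y^2, 6·x·y + 4·y], [0, 2·y - 2]].
At the point, J = [[12.0000, -44.0000], [0.0000, -6.0000]] (det J = -72.0000).
Solving J·Δ = −F gives Δ = (0.5278, 1.1667).
Then the next iterate is (x, y)₁ = (3.5278, -0.8333).

(3.5278, -0.8333)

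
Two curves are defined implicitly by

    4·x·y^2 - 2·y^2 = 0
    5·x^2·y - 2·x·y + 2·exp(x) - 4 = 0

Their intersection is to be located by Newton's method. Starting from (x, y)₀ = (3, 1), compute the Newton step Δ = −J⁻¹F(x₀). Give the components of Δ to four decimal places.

At (3, 1): F = (10.0000, 75.171074).
Jacobian J = [[4·y^2, 8·x·y - 4·y], [10·x·y - 2·y + 2·exp(x), 5·x^2 - 2·x]].
At the point, J = [[4.0000, 20.0000], [68.171074, 39.0000]] (det J = -1207.421477).
Solving J·Δ = −F gives Δ = (-0.9221, -0.3156).

(-0.9221, -0.3156)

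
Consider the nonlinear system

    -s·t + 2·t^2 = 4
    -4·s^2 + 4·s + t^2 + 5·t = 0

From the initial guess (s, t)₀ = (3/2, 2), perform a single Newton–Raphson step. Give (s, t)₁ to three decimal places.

(3.338, 2.412)

At (3/2, 2): F = (1.000, 11.000).
Jacobian J = [[-t, -s + 4·t], [-8·s + 4, 2·t + 5]].
At the point, J = [[-2.000, 6.500], [-8.000, 9.000]] (det J = 34.000).
Solving J·Δ = −F gives Δ = (1.838, 0.412).
Then the next iterate is (s, t)₁ = (3.338, 2.412).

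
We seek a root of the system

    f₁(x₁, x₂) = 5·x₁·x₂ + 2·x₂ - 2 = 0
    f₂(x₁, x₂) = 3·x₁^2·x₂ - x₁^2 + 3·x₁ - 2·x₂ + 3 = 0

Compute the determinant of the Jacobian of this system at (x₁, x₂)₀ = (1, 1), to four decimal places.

-44.0000

J = [[5·x₂, 5·x₁ + 2], [6·x₁·x₂ - 2·x₁ + 3, 3·x₁^2 - 2]].
At the point, J = [[5.0000, 7.0000], [7.0000, 1.0000]].
det J = -44.0000.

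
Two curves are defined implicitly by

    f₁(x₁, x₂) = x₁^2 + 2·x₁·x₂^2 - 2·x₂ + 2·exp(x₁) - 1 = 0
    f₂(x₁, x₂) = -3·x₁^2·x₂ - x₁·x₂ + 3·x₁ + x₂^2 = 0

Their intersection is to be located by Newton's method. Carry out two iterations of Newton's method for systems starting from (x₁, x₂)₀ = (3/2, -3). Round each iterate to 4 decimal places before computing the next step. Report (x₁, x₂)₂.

At (3/2, -3): F = (43.213378, 38.2500).
Jacobian J = [[2·x₁ + 2·x₂^2 + 2·exp(x₁), 4·x₁·x₂ - 2], [-6·x₁·x₂ - x₂ + 3, -3·x₁^2 - x₁ + 2·x₂]].
At the point, J = [[29.963378, -20.0000], [33.0000, -14.2500]] (det J = 233.021861).
Solving J·Δ = −F gives Δ = (-0.6403, 1.2014).
Then the next iterate is (x₁, x₂)₁ = (0.8597, -1.7986).
Round to (0.8597, -1.7986) and repeat: F = (13.623381, 11.348268), J = [[12.914228, -8.185026], [14.076139, -6.674152]].
Δ = (-0.0676, 1.5578), so (x₁, x₂)₂ = (0.7921, -0.2408).

(0.7921, -0.2408)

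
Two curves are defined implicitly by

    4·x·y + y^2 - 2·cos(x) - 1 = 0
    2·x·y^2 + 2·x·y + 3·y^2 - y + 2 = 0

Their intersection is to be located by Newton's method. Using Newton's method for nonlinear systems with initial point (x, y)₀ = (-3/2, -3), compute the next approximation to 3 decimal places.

(-1.823, -0.469)

At (-3/2, -3): F = (25.85853, 14.000).
Jacobian J = [[4·y + 2·sin(x), 4·x + 2·y], [2·y^2 + 2·y, 4·x·y + 2·x + 6·y - 1]].
At the point, J = [[-13.99499, -12.000], [12.000, -4.000]] (det J = 199.97996).
Solving J·Δ = −F gives Δ = (-0.323, 2.531).
Then the next iterate is (x, y)₁ = (-1.823, -0.469).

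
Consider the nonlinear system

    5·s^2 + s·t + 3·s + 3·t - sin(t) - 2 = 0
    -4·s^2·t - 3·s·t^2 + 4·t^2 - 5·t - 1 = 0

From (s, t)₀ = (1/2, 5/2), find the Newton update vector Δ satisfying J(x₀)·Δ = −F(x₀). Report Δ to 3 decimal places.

At (1/2, 5/2): F = (8.90153, -0.375).
Jacobian J = [[10·s + t + 3, s - cos(t) + 3], [-8·s·t - 3·t^2, -4·s^2 - 6·s·t + 8·t - 5]].
At the point, J = [[10.500, 4.30114], [-28.750, 6.500]] (det J = 191.90788).
Solving J·Δ = −F gives Δ = (-0.310, -1.313).

(-0.310, -1.313)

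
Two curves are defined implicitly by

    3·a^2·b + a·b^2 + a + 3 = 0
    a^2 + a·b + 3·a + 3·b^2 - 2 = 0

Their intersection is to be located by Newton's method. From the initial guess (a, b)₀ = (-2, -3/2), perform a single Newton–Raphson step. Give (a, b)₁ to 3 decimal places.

(-1.295, -1.137)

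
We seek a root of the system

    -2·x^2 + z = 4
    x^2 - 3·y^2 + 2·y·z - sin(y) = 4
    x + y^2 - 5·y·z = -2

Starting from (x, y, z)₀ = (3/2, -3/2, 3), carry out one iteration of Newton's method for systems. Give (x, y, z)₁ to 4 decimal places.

At (3/2, -3/2, 3): F = (-5.5000, -16.502505, 28.2500).
Jacobian J = [[-4·x, 0, 1], [2·x, -6·y + 2·z - cos(y), 2·y], [1, 2·y - 5·z, -5·y]].
At the point, J = [[-6.0000, 0.0000, 1.0000], [3.0000, 14.929263, -3.0000], [1.0000, -18.0000, 7.5000]] (det J = -416.746089).
Solving J·Δ = −F gives Δ = (-1.0643, 1.1413, -0.8857).
Then the next iterate is (x, y, z)₁ = (0.4357, -0.3587, 2.1143).

(0.4357, -0.3587, 2.1143)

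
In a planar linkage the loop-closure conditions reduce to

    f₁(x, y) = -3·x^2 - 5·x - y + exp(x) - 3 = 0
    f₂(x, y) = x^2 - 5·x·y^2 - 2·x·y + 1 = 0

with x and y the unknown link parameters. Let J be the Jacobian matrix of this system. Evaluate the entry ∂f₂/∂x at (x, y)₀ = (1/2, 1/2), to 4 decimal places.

-1.2500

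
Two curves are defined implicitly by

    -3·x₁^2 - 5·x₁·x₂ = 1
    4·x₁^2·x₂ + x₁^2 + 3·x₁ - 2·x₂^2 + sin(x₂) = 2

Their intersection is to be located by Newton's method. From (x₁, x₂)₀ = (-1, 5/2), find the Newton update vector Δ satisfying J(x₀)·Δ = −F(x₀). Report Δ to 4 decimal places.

(0.2033, -1.4357)

At (-1, 5/2): F = (8.5000, -5.901528).
Jacobian J = [[-6·x₁ - 5·x₂, -5·x₁], [8·x₁·x₂ + 2·x₁ + 3, 4·x₁^2 - 4·x₂ + cos(x₂)]].
At the point, J = [[-6.5000, 5.0000], [-19.0000, -6.801144]] (det J = 139.207434).
Solving J·Δ = −F gives Δ = (0.2033, -1.4357).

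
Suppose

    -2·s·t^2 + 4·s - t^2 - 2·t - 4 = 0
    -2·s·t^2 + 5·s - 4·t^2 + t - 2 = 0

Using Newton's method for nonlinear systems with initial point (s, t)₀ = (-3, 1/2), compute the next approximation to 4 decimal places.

(-2.7500, 5.4583)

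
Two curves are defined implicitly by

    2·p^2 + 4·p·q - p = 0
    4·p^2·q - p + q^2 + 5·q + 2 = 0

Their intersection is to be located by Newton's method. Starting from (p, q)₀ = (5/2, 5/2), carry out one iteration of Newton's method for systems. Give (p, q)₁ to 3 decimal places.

At (5/2, 5/2): F = (35.000, 80.750).
Jacobian J = [[4·p + 4·q - 1, 4·p], [8·p·q - 1, 4·p^2 + 2·q + 5]].
At the point, J = [[19.000, 10.000], [49.000, 35.000]] (det J = 175.000).
Solving J·Δ = −F gives Δ = (-2.386, 1.033).
Then the next iterate is (p, q)₁ = (0.114, 3.533).

(0.114, 3.533)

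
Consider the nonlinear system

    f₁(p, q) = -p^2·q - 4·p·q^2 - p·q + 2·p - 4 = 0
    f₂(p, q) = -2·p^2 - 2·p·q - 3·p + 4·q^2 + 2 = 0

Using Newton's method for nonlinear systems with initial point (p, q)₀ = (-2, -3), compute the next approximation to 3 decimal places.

At (-2, -3): F = (70.000, 24.000).
Jacobian J = [[-2·p·q - 4·q^2 - q + 2, -p^2 - 8·p·q - p], [-4·p - 2·q - 3, -2·p + 8·q]].
At the point, J = [[-43.000, -50.000], [11.000, -20.000]] (det J = 1410.000).
Solving J·Δ = −F gives Δ = (0.142, 1.278).
Then the next iterate is (p, q)₁ = (-1.858, -1.722).

(-1.858, -1.722)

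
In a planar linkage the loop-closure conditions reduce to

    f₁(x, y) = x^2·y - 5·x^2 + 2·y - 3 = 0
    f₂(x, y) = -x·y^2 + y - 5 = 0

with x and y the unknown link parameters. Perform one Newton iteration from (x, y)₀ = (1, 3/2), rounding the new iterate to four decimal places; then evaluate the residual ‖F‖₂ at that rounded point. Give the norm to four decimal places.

At (1, 3/2): F = (-3.5000, -5.7500).
Jacobian J = [[2·x·y - 10·x, x^2 + 2], [-y^2, -2·x·y + 1]].
At the point, J = [[-7.0000, 3.0000], [-2.2500, -2.0000]] (det J = 20.7500).
Solving J·Δ = −F gives Δ = (-1.1687, -1.5602).
Then the next iterate is (x, y)₁ = (-0.1687, -0.0602).
Re-evaluating at (-0.1687, -0.0602): F = (-3.264412, -5.059589), so ‖F‖₂ = 6.0213.

6.0213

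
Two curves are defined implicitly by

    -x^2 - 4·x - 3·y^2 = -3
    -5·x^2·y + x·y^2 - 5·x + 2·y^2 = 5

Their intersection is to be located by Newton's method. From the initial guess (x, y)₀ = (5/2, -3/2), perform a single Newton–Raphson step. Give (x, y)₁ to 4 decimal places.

At (5/2, -3/2): F = (-20.0000, 39.5000).
Jacobian J = [[-2·x - 4, -6·y], [-10·x·y + y^2 - 5, -5·x^2 + 2·x·y + 4·y]].
At the point, J = [[-9.0000, 9.0000], [34.7500, -44.7500]] (det J = 90.0000).
Solving J·Δ = −F gives Δ = (-5.9944, -3.7722).
Then the next iterate is (x, y)₁ = (-3.4944, -5.2722).

(-3.4944, -5.2722)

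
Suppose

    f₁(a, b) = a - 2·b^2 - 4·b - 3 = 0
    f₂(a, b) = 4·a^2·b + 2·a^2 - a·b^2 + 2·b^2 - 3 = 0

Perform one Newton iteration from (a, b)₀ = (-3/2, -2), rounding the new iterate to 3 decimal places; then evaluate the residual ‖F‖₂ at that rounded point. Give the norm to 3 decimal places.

At (-3/2, -2): F = (-4.500, -2.500).
Jacobian J = [[1, -4·b - 4], [8·a·b + 4·a - b^2, 4·a^2 - 2·a·b + 4·b]].
At the point, J = [[1.000, 4.000], [14.000, -5.000]] (det J = -61.000).
Solving J·Δ = −F gives Δ = (0.533, 0.992).
Then the next iterate is (a, b)₁ = (-0.967, -1.008).
Re-evaluating at (-0.967, -1.008): F = (-1.96713, -1.88544), so ‖F‖₂ = 2.725.

2.725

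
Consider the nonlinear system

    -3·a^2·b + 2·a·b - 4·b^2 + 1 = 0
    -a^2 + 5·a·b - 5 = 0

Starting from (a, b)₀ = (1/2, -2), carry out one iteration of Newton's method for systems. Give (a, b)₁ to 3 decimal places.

At (1/2, -2): F = (-15.500, -10.250).
Jacobian J = [[-6·a·b + 2·b, -3·a^2 + 2·a - 8·b], [-2·a + 5·b, 5·a]].
At the point, J = [[2.000, 16.250], [-11.000, 2.500]] (det J = 183.750).
Solving J·Δ = −F gives Δ = (-0.696, 1.039).
Then the next iterate is (a, b)₁ = (-0.196, -0.961).

(-0.196, -0.961)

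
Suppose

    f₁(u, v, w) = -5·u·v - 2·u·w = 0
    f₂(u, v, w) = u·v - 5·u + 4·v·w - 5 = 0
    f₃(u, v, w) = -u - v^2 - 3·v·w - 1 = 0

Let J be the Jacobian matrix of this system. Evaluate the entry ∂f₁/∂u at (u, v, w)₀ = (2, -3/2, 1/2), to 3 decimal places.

6.500

∂f₁/∂u = -5·v - 2·w.
At (2, -3/2, 1/2) this is 6.500.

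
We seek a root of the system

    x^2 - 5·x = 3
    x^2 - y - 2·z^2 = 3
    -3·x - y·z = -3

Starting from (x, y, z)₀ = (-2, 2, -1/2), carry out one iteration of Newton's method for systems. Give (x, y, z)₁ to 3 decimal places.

At (-2, 2, -1/2): F = (11.000, -1.500, 10.000).
Jacobian J = [[2·x - 5, 0, 0], [2·x, -1, -4·z], [-3, -z, -y]].
At the point, J = [[-9.000, 0.000, 0.000], [-4.000, -1.000, 2.000], [-3.000, 0.500, -2.000]] (det J = -9.000).
Solving J·Δ = −F gives Δ = (1.222, -0.111, 3.139).
Then the next iterate is (x, y, z)₁ = (-0.778, 1.889, 2.639).

(-0.778, 1.889, 2.639)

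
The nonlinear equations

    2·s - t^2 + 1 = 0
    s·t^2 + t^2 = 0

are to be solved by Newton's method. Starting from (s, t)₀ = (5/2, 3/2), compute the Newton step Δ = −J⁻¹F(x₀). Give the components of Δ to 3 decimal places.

(-2.270, -0.264)

At (5/2, 3/2): F = (3.750, 7.875).
Jacobian J = [[2, -2·t], [t^2, 2·s·t + 2·t]].
At the point, J = [[2.000, -3.000], [2.250, 10.500]] (det J = 27.750).
Solving J·Δ = −F gives Δ = (-2.270, -0.264).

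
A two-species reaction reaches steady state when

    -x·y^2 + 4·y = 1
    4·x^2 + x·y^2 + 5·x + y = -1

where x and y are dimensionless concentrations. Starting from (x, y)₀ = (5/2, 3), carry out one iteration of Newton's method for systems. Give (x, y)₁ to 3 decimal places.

(0.239, 3.804)

At (5/2, 3): F = (-11.500, 64.000).
Jacobian J = [[-y^2, -2·x·y + 4], [8·x + y^2 + 5, 2·x·y + 1]].
At the point, J = [[-9.000, -11.000], [34.000, 16.000]] (det J = 230.000).
Solving J·Δ = −F gives Δ = (-2.261, 0.804).
Then the next iterate is (x, y)₁ = (0.239, 3.804).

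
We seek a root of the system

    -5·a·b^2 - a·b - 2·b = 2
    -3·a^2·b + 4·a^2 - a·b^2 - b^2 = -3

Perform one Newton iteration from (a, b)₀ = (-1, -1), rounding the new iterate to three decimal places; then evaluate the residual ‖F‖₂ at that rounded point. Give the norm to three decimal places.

3.457

At (-1, -1): F = (4.000, 10.000).
Jacobian J = [[-5·b^2 - b, -10·a·b - a - 2], [-6·a·b + 8·a - b^2, -3·a^2 - 2·a·b - 2·b]].
At the point, J = [[-4.000, -11.000], [-15.000, -3.000]] (det J = -153.000).
Solving J·Δ = −F gives Δ = (0.641, 0.131).
Then the next iterate is (a, b)₁ = (-0.359, -0.869).
Re-evaluating at (-0.359, -0.869): F = (0.78154, 3.36746), so ‖F‖₂ = 3.457.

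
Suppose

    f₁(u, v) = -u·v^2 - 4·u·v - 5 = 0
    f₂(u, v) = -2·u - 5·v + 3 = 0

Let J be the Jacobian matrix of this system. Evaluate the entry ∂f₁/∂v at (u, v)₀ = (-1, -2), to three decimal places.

0.000

∂f₁/∂v = -2·u·v - 4·u.
At (-1, -2) this is 0.000.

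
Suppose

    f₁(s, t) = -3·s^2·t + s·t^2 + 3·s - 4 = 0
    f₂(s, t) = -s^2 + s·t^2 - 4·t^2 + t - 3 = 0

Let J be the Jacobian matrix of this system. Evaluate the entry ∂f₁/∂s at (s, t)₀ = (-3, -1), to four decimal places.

-14.0000

∂f₁/∂s = -6·s·t + t^2 + 3.
At (-3, -1) this is -14.0000.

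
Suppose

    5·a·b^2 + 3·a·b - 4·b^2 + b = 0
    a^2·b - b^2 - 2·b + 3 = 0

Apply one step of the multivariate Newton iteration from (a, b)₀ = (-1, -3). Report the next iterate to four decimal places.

At (-1, -3): F = (-75.0000, -3.0000).
Jacobian J = [[5·b^2 + 3·b, 10·a·b + 3·a - 8·b + 1], [2·a·b, a^2 - 2·b - 2]].
At the point, J = [[36.0000, 52.0000], [6.0000, 5.0000]] (det J = -132.0000).
Solving J·Δ = −F gives Δ = (-1.6591, 2.5909).
Then the next iterate is (a, b)₁ = (-2.6591, -0.4091).

(-2.6591, -0.4091)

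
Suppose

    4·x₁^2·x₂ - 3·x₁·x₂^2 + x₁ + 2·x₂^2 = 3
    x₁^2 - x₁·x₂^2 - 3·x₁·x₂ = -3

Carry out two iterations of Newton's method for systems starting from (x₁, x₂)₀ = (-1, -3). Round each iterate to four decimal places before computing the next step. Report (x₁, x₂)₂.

(-2.7831, -1.2902)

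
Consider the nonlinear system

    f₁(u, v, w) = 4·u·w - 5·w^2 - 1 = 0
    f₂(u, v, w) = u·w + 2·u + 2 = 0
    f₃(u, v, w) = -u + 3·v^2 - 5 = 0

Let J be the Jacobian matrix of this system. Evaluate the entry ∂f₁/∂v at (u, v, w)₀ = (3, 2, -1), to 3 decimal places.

0.000

∂f₁/∂v = 0.
At (3, 2, -1) this is 0.000.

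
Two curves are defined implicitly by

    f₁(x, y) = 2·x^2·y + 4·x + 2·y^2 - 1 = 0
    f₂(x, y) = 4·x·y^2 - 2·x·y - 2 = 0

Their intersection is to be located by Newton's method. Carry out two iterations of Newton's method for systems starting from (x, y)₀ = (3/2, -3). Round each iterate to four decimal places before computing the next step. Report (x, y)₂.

(1.6552, -0.6032)

At (3/2, -3): F = (9.5000, 61.0000).
Jacobian J = [[4·x·y + 4, 2·x^2 + 4·y], [4·y^2 - 2·y, 8·x·y - 2·x]].
At the point, J = [[-14.0000, -7.5000], [42.0000, -39.0000]] (det J = 861.0000).
Solving J·Δ = −F gives Δ = (-0.1010, 1.4553).
Then the next iterate is (x, y)₁ = (1.3990, -1.5447).
Round to (1.3990, -1.5447) and repeat: F = (3.321619, 15.674676), J = [[-4.644141, -2.264398], [12.633792, -20.086282]].
Δ = (0.2562, 0.9415), so (x, y)₂ = (1.6552, -0.6032).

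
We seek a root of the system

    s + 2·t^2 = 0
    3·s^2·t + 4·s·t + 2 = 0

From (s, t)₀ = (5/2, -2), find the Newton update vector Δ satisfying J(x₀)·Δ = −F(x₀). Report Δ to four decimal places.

(-0.5163, 1.2480)

At (5/2, -2): F = (10.5000, -55.5000).
Jacobian J = [[1, 4·t], [6·s·t + 4·t, 3·s^2 + 4·s]].
At the point, J = [[1.0000, -8.0000], [-38.0000, 28.7500]] (det J = -275.2500).
Solving J·Δ = −F gives Δ = (-0.5163, 1.2480).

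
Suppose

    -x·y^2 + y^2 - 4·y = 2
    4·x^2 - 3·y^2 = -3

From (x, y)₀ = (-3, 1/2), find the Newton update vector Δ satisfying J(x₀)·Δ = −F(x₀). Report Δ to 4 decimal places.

At (-3, 1/2): F = (-3.0000, 38.2500).
Jacobian J = [[-y^2, -2·x·y + 2·y - 4], [8·x, -6·y]].
At the point, J = [[-0.2500, 0.0000], [-24.0000, -3.0000]] (det J = 0.7500).
Solving J·Δ = −F gives Δ = (-12.0000, 108.7500).

(-12.0000, 108.7500)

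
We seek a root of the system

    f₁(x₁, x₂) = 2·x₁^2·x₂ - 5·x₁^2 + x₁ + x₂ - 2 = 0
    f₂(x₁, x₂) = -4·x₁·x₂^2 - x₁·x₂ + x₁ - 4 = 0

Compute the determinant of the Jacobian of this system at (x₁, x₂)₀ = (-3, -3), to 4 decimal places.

-4015.0000

J = [[4·x₁·x₂ - 10·x₁ + 1, 2·x₁^2 + 1], [-4·x₂^2 - x₂ + 1, -8·x₁·x₂ - x₁]].
At the point, J = [[67.0000, 19.0000], [-32.0000, -69.0000]].
det J = -4015.0000.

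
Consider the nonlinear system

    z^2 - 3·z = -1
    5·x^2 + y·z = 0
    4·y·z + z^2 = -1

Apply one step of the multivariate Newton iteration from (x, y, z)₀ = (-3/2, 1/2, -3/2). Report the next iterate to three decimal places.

At (-3/2, 1/2, -3/2): F = (7.750, 10.500, 0.250).
Jacobian J = [[0, 0, 2·z - 3], [10·x, z, y], [0, 4·z, 4·y + 2·z]].
At the point, J = [[0.000, 0.000, -6.000], [-15.000, -1.500, 0.500], [0.000, -6.000, -1.000]] (det J = -540.000).
Solving J·Δ = −F gives Δ = (0.760, -0.174, 1.292).
Then the next iterate is (x, y, z)₁ = (-0.740, 0.326, -0.208).

(-0.740, 0.326, -0.208)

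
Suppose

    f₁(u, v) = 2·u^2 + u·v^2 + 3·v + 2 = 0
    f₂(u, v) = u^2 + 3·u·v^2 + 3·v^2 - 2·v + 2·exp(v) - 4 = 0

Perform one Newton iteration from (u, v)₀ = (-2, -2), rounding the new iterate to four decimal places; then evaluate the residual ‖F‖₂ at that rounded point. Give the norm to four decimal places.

At (-2, -2): F = (-4.0000, -7.729329).
Jacobian J = [[4·u + v^2, 2·u·v + 3], [2·u + 3·v^2, 6·u·v + 6·v + 2·exp(v) - 2]].
At the point, J = [[-4.0000, 11.0000], [8.0000, 10.270671]] (det J = -129.082682).
Solving J·Δ = −F gives Δ = (0.3404, 0.4874).
Then the next iterate is (u, v)₁ = (-1.6596, -1.5126).
Re-evaluating at (-1.6596, -1.5126): F = (-0.826352, -2.307268), so ‖F‖₂ = 2.4508.

2.4508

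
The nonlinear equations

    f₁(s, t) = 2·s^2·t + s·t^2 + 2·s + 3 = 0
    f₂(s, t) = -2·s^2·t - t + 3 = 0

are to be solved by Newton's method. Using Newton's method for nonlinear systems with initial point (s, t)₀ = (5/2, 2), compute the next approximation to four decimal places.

(2.9091, -0.3838)

At (5/2, 2): F = (43.0000, -24.0000).
Jacobian J = [[4·s·t + t^2 + 2, 2·s^2 + 2·s·t], [-4·s·t, -2·s^2 - 1]].
At the point, J = [[26.0000, 22.5000], [-20.0000, -13.5000]] (det J = 99.0000).
Solving J·Δ = −F gives Δ = (0.4091, -2.3838).
Then the next iterate is (s, t)₁ = (2.9091, -0.3838).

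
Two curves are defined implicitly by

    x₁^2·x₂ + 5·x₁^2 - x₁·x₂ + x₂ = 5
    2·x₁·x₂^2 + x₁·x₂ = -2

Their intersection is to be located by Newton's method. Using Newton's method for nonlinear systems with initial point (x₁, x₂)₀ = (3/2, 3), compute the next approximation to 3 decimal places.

At (3/2, 3): F = (11.500, 33.500).
Jacobian J = [[2·x₁·x₂ + 10·x₁ - x₂, x₁^2 - x₁ + 1], [2·x₂^2 + x₂, 4·x₁·x₂ + x₁]].
At the point, J = [[21.000, 1.750], [21.000, 19.500]] (det J = 372.750).
Solving J·Δ = −F gives Δ = (-0.444, -1.239).
Then the next iterate is (x₁, x₂)₁ = (1.056, 1.761).

(1.056, 1.761)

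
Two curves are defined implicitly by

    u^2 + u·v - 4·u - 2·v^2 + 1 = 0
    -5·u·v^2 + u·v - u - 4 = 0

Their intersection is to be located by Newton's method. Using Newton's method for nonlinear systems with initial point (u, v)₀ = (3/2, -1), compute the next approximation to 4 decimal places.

At (3/2, -1): F = (-6.2500, -14.5000).
Jacobian J = [[2·u + v - 4, u - 4·v], [-5·v^2 + v - 1, -10·u·v + u]].
At the point, J = [[-2.0000, 5.5000], [-7.0000, 16.5000]] (det J = 5.5000).
Solving J·Δ = −F gives Δ = (4.2500, 2.6818).
Then the next iterate is (u, v)₁ = (5.7500, 1.6818).

(5.7500, 1.6818)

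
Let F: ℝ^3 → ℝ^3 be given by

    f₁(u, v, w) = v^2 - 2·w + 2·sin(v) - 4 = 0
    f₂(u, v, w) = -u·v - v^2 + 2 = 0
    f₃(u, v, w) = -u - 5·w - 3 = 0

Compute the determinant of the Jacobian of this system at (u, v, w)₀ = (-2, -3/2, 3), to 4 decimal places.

-31.4389

J = [[0, 2·v + 2·cos(v), -2], [-v, -u - 2·v, 0], [-1, 0, -5]].
At the point, J = [[0.0000, -2.858526, -2.0000], [1.5000, 5.0000, 0.0000], [-1.0000, 0.0000, -5.0000]].
det J = -31.4389.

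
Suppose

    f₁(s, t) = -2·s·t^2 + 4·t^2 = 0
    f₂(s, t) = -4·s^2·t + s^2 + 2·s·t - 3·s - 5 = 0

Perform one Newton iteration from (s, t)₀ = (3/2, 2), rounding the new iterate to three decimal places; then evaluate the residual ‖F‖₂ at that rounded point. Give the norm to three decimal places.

7.517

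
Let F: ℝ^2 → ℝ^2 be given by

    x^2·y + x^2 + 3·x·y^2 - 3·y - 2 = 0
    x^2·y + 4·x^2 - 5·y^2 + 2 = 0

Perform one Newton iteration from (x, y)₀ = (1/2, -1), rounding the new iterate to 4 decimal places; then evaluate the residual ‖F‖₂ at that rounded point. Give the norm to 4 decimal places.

At (1/2, -1): F = (2.5000, -2.2500).
Jacobian J = [[2·x·y + 2·x + 3·y^2, x^2 + 6·x·y - 3], [2·x·y + 8·x, x^2 - 10·y]].
At the point, J = [[3.0000, -5.7500], [3.0000, 10.2500]] (det J = 48.0000).
Solving J·Δ = −F gives Δ = (-0.2643, 0.2969).
Then the next iterate is (x, y)₁ = (0.2357, -0.7031).
Re-evaluating at (0.2357, -0.7031): F = (0.475349, -0.288590), so ‖F‖₂ = 0.5561.

0.5561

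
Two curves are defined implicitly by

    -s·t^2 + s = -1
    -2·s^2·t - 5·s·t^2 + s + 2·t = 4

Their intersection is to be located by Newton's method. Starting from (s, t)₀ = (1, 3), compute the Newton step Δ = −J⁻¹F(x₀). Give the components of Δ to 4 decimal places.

(-0.8125, -0.0833)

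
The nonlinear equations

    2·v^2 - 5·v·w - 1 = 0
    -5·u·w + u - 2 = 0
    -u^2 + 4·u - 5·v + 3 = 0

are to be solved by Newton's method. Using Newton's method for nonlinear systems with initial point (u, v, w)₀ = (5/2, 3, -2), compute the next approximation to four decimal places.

(1.3693, 1.5761, -0.9550)

At (5/2, 3, -2): F = (47.0000, 25.5000, -8.2500).
Jacobian J = [[0, 4·v - 5·w, -5·v], [-5·w + 1, 0, -5·u], [-2·u + 4, -5, 0]].
At the point, J = [[0.0000, 22.0000, -15.0000], [11.0000, 0.0000, -12.5000], [-1.0000, -5.0000, 0.0000]] (det J = 1100.0000).
Solving J·Δ = −F gives Δ = (-1.1307, -1.4239, 1.0450).
Then the next iterate is (u, v, w)₁ = (1.3693, 1.5761, -0.9550).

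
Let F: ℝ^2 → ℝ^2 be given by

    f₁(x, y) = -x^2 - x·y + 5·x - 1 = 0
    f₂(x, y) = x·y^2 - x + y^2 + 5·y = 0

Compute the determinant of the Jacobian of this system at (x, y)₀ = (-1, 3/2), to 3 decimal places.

J = [[-2·x - y + 5, -x], [y^2 - 1, 2·x·y + 2·y + 5]].
At the point, J = [[5.500, 1.000], [1.250, 5.000]].
det J = 26.250.

26.250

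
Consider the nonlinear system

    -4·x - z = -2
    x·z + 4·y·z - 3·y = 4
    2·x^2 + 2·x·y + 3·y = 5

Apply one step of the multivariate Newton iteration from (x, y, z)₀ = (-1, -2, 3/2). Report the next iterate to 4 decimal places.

(-0.3984, 7.8130, 3.5935)

At (-1, -2, 3/2): F = (4.5000, -11.5000, -5.0000).
Jacobian J = [[-4, 0, -1], [z, 4·z - 3, x + 4·y], [4·x + 2·y, 2·x + 3, 0]].
At the point, J = [[-4.0000, 0.0000, -1.0000], [1.5000, 3.0000, -9.0000], [-8.0000, 1.0000, 0.0000]] (det J = -61.5000).
Solving J·Δ = −F gives Δ = (0.6016, 9.8130, 2.0935).
Then the next iterate is (x, y, z)₁ = (-0.3984, 7.8130, 3.5935).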